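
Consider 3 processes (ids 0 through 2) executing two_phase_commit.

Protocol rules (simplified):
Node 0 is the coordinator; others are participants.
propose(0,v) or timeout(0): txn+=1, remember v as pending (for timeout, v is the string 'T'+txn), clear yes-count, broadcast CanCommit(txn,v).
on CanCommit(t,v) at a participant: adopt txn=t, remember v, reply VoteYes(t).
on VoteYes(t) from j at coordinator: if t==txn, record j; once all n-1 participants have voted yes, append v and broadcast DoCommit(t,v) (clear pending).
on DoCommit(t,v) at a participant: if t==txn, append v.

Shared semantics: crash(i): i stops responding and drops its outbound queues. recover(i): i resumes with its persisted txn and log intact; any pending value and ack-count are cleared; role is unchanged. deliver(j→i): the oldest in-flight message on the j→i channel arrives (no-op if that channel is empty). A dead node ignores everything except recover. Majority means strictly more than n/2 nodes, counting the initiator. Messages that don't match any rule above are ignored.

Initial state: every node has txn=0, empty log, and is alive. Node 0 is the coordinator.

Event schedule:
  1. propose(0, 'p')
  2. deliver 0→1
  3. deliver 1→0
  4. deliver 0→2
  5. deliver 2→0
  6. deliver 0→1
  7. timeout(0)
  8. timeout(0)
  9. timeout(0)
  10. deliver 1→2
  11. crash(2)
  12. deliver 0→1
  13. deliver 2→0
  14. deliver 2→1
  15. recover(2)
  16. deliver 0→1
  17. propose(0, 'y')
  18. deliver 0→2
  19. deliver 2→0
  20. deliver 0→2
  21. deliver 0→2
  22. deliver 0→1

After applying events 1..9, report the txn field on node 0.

4

[1] propose(0,'p') → N0(coor t1 [-])
[2] deliver 0→1 → N1(part t1 [-])
[3] deliver 1→0 → ∅
[4] deliver 0→2 → N2(part t1 [-])
[5] deliver 2→0 → N0(coor t1 [p])
[6] deliver 0→1 → N1(part t1 [p])
[7] timeout(0) → N0(coor t2 [p])
[8] timeout(0) → N0(coor t3 [p])
[9] timeout(0) → N0(coor t4 [p])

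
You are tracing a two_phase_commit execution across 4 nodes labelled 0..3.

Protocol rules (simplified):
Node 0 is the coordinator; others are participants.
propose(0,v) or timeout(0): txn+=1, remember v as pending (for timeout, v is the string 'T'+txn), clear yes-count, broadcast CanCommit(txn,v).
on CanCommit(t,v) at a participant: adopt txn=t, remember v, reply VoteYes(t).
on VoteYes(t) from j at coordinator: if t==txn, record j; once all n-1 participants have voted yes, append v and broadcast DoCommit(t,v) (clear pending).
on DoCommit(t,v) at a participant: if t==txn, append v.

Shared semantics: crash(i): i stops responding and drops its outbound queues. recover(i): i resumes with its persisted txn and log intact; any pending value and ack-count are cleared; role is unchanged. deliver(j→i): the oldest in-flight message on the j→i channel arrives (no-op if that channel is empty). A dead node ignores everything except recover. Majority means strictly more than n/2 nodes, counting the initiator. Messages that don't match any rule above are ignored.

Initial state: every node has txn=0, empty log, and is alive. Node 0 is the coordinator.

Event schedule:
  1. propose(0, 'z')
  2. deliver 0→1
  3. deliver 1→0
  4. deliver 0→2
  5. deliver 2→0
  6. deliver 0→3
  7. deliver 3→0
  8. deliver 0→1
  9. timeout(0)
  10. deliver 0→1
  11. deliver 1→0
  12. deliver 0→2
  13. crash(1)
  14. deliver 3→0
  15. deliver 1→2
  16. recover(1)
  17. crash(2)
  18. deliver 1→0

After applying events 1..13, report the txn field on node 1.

2

[1] propose(0,'z') → N0(coor t1 [-])
[2] deliver 0→1 → N1(part t1 [-])
[3] deliver 1→0 → ∅
[4] deliver 0→2 → N2(part t1 [-])
[5] deliver 2→0 → ∅
[6] deliver 0→3 → N3(part t1 [-])
[7] deliver 3→0 → N0(coor t1 [z])
[8] deliver 0→1 → N1(part t1 [z])
[9] timeout(0) → N0(coor t2 [z])
[10] deliver 0→1 → N1(part t2 [z])
[11] deliver 1→0 → ∅
[12] deliver 0→2 → N2(part t1 [z])
[13] crash(1) → N1(✗part t2 [z])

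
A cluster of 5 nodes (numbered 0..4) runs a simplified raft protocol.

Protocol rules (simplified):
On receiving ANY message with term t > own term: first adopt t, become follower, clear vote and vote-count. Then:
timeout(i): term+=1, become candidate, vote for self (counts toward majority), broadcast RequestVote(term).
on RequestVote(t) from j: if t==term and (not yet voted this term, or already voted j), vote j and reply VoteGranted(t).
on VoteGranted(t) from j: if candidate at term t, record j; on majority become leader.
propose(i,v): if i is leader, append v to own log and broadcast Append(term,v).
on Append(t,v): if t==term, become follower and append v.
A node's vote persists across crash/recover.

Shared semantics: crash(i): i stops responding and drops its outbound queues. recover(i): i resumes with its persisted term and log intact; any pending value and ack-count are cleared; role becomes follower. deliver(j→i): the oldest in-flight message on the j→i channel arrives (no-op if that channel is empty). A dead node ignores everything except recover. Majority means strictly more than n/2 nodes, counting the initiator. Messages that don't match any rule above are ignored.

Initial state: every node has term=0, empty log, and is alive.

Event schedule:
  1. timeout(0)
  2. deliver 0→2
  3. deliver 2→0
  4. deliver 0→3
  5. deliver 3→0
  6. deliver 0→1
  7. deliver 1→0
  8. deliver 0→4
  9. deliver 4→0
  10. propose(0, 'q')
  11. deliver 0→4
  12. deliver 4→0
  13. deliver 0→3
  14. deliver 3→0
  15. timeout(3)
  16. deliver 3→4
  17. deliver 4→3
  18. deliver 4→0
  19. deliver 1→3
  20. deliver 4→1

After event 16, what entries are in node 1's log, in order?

step 1 timeout(0): 0={cand,t=1,log=-}
step 2 deliver 0→2: 2={foll,t=1,log=-}
step 3 deliver 2→0: —
step 4 deliver 0→3: 3={foll,t=1,log=-}
step 5 deliver 3→0: 0={lead,t=1,log=-}
step 6 deliver 0→1: 1={foll,t=1,log=-}
step 7 deliver 1→0: —
step 8 deliver 0→4: 4={foll,t=1,log=-}
step 9 deliver 4→0: —
step 10 propose(0,'q'): 0={lead,t=1,log=q}
step 11 deliver 0→4: 4={foll,t=1,log=q}
step 12 deliver 4→0: —
step 13 deliver 0→3: 3={foll,t=1,log=q}
step 14 deliver 3→0: —
step 15 timeout(3): 3={cand,t=2,log=q}
step 16 deliver 3→4: 4={foll,t=2,log=q}

empty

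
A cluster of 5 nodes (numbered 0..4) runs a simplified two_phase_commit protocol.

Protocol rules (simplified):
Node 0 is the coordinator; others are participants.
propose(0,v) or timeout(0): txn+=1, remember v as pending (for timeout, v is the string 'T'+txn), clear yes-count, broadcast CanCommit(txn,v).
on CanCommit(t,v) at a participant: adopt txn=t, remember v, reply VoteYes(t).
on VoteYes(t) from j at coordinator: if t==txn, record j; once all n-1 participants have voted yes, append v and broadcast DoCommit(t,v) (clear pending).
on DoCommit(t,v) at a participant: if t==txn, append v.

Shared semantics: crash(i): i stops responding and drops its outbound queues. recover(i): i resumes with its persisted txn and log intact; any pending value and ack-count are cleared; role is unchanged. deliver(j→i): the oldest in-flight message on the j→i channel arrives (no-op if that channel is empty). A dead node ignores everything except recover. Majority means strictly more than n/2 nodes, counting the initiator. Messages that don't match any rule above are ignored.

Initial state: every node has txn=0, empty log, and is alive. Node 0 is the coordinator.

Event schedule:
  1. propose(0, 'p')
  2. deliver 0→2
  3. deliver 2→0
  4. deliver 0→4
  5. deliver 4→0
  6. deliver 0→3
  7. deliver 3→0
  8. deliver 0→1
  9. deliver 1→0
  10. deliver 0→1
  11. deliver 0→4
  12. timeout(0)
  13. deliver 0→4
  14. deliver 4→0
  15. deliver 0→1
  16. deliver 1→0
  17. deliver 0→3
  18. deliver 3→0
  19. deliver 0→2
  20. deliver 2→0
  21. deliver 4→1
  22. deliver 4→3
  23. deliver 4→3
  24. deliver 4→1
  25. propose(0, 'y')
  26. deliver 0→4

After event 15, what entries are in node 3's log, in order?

after 1 — propose(0,'p'): n0:coor/t1/[-]
after 2 — deliver 0→2: n2:part/t1/[-]
after 3 — deliver 2→0: ·
after 4 — deliver 0→4: n4:part/t1/[-]
after 5 — deliver 4→0: ·
after 6 — deliver 0→3: n3:part/t1/[-]
after 7 — deliver 3→0: ·
after 8 — deliver 0→1: n1:part/t1/[-]
after 9 — deliver 1→0: n0:coor/t1/[p]
after 10 — deliver 0→1: n1:part/t1/[p]
after 11 — deliver 0→4: n4:part/t1/[p]
after 12 — timeout(0): n0:coor/t2/[p]
after 13 — deliver 0→4: n4:part/t2/[p]
after 14 — deliver 4→0: ·
after 15 — deliver 0→1: n1:part/t2/[p]

empty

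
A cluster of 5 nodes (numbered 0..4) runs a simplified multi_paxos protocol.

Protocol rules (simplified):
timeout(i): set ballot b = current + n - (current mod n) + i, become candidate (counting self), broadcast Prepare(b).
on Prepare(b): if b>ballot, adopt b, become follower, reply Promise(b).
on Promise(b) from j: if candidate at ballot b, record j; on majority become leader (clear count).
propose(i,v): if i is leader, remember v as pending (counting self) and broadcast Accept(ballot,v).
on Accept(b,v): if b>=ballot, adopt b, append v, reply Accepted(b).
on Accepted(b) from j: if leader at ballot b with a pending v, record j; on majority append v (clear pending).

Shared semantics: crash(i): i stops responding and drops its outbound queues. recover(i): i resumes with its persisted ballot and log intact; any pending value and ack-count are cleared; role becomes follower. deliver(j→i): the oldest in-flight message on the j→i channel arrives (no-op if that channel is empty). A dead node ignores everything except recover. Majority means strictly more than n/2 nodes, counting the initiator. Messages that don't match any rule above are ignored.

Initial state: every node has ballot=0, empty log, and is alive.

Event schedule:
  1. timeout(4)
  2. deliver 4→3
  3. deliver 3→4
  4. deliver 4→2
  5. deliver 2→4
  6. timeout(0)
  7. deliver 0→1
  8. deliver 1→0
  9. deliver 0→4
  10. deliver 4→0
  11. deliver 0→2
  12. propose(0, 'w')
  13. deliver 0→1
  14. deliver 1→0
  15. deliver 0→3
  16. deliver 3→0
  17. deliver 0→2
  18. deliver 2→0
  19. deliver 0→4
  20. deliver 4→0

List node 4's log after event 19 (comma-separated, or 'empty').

empty

[1] timeout(4) → N4(cand b9 [-])
[2] deliver 4→3 → N3(foll b9 [-])
[3] deliver 3→4 → ∅
[4] deliver 4→2 → N2(foll b9 [-])
[5] deliver 2→4 → N4(lead b9 [-])
[6] timeout(0) → N0(cand b5 [-])
[7] deliver 0→1 → N1(foll b5 [-])
[8] deliver 1→0 → ∅
[9] deliver 0→4 → ∅
[10] deliver 4→0 → N0(foll b9 [-])
[11] deliver 0→2 → ∅
[12] propose(0,'w') → ∅
[13] deliver 0→1 → ∅
[14] deliver 1→0 → ∅
[15] deliver 0→3 → ∅
[16] deliver 3→0 → ∅
[17] deliver 0→2 → ∅
[18] deliver 2→0 → ∅
[19] deliver 0→4 → ∅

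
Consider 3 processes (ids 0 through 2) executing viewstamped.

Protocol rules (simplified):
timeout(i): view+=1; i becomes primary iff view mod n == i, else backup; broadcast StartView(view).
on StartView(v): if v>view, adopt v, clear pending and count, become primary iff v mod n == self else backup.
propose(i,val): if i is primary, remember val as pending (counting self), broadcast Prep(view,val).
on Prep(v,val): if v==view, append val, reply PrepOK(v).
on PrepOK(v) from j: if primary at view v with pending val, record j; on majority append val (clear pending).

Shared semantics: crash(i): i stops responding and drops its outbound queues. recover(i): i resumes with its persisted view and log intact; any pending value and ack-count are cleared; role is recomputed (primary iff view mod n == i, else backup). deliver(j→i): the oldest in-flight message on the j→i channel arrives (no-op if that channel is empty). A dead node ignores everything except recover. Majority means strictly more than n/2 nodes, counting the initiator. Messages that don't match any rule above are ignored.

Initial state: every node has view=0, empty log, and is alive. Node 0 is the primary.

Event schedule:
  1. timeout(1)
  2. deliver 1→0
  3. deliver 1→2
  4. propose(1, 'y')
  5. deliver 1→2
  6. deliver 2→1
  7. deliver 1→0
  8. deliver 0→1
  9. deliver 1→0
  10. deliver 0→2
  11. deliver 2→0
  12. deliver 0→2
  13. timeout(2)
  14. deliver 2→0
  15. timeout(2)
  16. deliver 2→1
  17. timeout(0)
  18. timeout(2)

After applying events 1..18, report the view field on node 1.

after 1 — timeout(1): n1:prim/v1/[-]
after 2 — deliver 1→0: n0:back/v1/[-]
after 3 — deliver 1→2: n2:back/v1/[-]
after 4 — propose(1,'y'): ·
after 5 — deliver 1→2: n2:back/v1/[y]
after 6 — deliver 2→1: n1:prim/v1/[y]
after 7 — deliver 1→0: n0:back/v1/[y]
after 8 — deliver 0→1: ·
after 9 — deliver 1→0: ·
after 10 — deliver 0→2: ·
after 11 — deliver 2→0: ·
after 12 — deliver 0→2: ·
after 13 — timeout(2): n2:prim/v2/[y]
after 14 — deliver 2→0: n0:back/v2/[y]
after 15 — timeout(2): n2:back/v3/[y]
after 16 — deliver 2→1: n1:back/v2/[y]
after 17 — timeout(0): n0:prim/v3/[y]
after 18 — timeout(2): n2:back/v4/[y]

2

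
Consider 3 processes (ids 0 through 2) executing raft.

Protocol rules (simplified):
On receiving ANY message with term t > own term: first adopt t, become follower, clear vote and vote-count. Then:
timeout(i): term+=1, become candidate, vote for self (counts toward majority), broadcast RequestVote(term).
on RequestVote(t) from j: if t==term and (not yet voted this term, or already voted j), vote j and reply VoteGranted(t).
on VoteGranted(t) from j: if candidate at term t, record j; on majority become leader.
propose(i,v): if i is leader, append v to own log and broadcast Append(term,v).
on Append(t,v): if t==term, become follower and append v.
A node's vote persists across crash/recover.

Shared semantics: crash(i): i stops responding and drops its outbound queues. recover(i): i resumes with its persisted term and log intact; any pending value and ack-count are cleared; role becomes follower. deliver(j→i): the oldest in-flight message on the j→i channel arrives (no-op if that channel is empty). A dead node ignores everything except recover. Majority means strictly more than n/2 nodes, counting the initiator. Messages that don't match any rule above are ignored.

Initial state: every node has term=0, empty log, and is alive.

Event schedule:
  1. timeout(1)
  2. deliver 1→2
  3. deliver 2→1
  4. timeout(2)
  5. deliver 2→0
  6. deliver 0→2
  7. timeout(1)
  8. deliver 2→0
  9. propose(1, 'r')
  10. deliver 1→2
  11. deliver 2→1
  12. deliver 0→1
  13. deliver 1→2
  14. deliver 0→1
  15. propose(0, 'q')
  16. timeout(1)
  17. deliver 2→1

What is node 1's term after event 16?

3

e1 timeout(1): 1[cand,t=1,-]
e2 deliver 1→2: 2[foll,t=1,-]
e3 deliver 2→1: 1[lead,t=1,-]
e4 timeout(2): 2[cand,t=2,-]
e5 deliver 2→0: 0[foll,t=2,-]
e6 deliver 0→2: 2[lead,t=2,-]
e7 timeout(1): 1[cand,t=2,-]
e8 deliver 2→0: ·
e9 propose(1,'r'): ·
e10 deliver 1→2: ·
e11 deliver 2→1: ·
e12 deliver 0→1: ·
e13 deliver 1→2: ·
e14 deliver 0→1: ·
e15 propose(0,'q'): ·
e16 timeout(1): 1[cand,t=3,-]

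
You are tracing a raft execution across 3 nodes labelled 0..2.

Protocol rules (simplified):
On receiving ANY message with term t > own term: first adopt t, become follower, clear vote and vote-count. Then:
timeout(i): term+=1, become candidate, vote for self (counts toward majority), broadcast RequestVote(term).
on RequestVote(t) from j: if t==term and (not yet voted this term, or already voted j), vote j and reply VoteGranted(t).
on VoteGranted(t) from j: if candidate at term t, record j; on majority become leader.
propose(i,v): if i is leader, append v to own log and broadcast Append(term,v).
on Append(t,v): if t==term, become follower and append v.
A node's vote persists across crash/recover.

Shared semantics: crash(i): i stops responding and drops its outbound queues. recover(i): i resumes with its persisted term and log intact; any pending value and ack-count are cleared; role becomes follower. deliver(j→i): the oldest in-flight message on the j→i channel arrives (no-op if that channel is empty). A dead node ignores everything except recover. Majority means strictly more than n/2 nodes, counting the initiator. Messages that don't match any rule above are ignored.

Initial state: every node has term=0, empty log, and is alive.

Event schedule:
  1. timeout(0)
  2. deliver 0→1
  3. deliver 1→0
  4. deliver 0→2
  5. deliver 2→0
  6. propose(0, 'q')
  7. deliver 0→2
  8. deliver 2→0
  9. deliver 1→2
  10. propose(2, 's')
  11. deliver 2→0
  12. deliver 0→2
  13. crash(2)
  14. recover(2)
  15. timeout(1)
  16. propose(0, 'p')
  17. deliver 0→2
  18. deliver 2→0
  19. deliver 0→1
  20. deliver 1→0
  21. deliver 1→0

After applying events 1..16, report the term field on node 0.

1

e1 timeout(0): 0[cand,t=1,-]
e2 deliver 0→1: 1[foll,t=1,-]
e3 deliver 1→0: 0[lead,t=1,-]
e4 deliver 0→2: 2[foll,t=1,-]
e5 deliver 2→0: ·
e6 propose(0,'q'): 0[lead,t=1,q]
e7 deliver 0→2: 2[foll,t=1,q]
e8 deliver 2→0: ·
e9 deliver 1→2: ·
e10 propose(2,'s'): ·
e11 deliver 2→0: ·
e12 deliver 0→2: ·
e13 crash(2): 2[✗foll,t=1,q]
e14 recover(2): 2[foll,t=1,q]
e15 timeout(1): 1[cand,t=2,-]
e16 propose(0,'p'): 0[lead,t=1,q,p]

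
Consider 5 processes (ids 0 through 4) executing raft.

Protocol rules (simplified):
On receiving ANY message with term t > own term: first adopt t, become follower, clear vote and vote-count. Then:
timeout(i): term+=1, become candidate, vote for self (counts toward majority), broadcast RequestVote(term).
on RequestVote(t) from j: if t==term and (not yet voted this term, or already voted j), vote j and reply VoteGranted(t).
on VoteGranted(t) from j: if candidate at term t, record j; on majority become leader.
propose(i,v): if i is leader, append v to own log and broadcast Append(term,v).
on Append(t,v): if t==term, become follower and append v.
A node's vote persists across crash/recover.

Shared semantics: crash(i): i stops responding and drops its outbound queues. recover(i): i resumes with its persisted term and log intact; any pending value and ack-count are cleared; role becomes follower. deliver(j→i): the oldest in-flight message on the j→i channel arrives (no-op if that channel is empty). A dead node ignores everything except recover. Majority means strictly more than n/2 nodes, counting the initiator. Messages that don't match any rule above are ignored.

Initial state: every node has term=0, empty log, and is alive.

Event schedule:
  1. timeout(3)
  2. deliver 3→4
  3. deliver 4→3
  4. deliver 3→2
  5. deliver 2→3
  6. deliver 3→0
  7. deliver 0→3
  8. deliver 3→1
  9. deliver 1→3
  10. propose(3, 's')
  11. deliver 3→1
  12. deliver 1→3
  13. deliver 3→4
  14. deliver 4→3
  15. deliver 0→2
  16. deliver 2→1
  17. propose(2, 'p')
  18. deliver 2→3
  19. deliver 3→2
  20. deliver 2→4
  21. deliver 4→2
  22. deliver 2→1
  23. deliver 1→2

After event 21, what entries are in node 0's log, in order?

empty

e1 timeout(3): 3[cand,t=1,-]
e2 deliver 3→4: 4[foll,t=1,-]
e3 deliver 4→3: ·
e4 deliver 3→2: 2[foll,t=1,-]
e5 deliver 2→3: 3[lead,t=1,-]
e6 deliver 3→0: 0[foll,t=1,-]
e7 deliver 0→3: ·
e8 deliver 3→1: 1[foll,t=1,-]
e9 deliver 1→3: ·
e10 propose(3,'s'): 3[lead,t=1,s]
e11 deliver 3→1: 1[foll,t=1,s]
e12 deliver 1→3: ·
e13 deliver 3→4: 4[foll,t=1,s]
e14 deliver 4→3: ·
e15 deliver 0→2: ·
e16 deliver 2→1: ·
e17 propose(2,'p'): ·
e18 deliver 2→3: ·
e19 deliver 3→2: 2[foll,t=1,s]
e20 deliver 2→4: ·
e21 deliver 4→2: ·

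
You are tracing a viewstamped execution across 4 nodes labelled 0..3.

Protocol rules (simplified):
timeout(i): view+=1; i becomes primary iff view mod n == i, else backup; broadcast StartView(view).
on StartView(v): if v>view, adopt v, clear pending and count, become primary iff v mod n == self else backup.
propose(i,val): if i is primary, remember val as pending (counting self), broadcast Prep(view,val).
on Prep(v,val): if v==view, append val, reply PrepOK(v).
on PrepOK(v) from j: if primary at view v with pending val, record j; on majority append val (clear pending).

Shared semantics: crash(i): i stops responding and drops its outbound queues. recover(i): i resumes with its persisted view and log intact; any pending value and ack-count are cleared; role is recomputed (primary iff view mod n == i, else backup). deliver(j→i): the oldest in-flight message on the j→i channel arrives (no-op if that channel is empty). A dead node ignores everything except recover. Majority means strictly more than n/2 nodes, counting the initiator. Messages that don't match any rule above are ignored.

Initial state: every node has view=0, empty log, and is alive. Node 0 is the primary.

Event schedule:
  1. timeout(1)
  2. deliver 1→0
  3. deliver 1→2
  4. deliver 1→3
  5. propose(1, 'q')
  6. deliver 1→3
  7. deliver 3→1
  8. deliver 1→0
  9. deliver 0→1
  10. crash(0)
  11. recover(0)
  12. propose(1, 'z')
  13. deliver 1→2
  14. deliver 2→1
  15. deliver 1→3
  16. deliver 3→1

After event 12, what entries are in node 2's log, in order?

empty

e1 timeout(1): 1[prim,v=1,-]
e2 deliver 1→0: 0[back,v=1,-]
e3 deliver 1→2: 2[back,v=1,-]
e4 deliver 1→3: 3[back,v=1,-]
e5 propose(1,'q'): ·
e6 deliver 1→3: 3[back,v=1,q]
e7 deliver 3→1: ·
e8 deliver 1→0: 0[back,v=1,q]
e9 deliver 0→1: 1[prim,v=1,q]
e10 crash(0): 0[✗back,v=1,q]
e11 recover(0): 0[back,v=1,q]
e12 propose(1,'z'): ·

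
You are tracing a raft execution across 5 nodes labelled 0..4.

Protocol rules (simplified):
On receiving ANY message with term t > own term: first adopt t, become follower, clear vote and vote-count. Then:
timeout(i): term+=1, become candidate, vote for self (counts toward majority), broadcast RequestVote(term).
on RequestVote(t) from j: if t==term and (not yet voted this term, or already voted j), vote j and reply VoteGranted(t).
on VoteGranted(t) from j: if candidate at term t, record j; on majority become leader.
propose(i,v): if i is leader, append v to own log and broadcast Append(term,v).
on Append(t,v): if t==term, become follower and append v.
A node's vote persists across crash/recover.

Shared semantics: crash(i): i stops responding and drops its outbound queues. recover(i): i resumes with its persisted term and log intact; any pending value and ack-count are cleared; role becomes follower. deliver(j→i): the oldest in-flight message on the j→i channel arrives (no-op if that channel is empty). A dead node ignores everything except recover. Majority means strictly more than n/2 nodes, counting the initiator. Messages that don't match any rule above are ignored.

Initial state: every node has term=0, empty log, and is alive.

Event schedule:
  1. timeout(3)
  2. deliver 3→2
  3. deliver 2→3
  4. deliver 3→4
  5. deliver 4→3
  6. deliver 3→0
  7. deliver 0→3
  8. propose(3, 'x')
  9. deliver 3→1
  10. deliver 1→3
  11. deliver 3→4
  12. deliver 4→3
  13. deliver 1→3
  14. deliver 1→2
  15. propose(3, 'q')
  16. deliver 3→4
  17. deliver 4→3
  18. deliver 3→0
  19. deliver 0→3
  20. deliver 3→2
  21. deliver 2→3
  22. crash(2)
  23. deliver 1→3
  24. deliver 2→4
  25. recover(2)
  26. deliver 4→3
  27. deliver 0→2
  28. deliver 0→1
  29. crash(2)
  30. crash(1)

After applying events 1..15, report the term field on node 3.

after 1 — timeout(3): n3:cand/t1/[-]
after 2 — deliver 3→2: n2:foll/t1/[-]
after 3 — deliver 2→3: ·
after 4 — deliver 3→4: n4:foll/t1/[-]
after 5 — deliver 4→3: n3:lead/t1/[-]
after 6 — deliver 3→0: n0:foll/t1/[-]
after 7 — deliver 0→3: ·
after 8 — propose(3,'x'): n3:lead/t1/[x]
after 9 — deliver 3→1: n1:foll/t1/[-]
after 10 — deliver 1→3: ·
after 11 — deliver 3→4: n4:foll/t1/[x]
after 12 — deliver 4→3: ·
after 13 — deliver 1→3: ·
after 14 — deliver 1→2: ·
after 15 — propose(3,'q'): n3:lead/t1/[x,q]

1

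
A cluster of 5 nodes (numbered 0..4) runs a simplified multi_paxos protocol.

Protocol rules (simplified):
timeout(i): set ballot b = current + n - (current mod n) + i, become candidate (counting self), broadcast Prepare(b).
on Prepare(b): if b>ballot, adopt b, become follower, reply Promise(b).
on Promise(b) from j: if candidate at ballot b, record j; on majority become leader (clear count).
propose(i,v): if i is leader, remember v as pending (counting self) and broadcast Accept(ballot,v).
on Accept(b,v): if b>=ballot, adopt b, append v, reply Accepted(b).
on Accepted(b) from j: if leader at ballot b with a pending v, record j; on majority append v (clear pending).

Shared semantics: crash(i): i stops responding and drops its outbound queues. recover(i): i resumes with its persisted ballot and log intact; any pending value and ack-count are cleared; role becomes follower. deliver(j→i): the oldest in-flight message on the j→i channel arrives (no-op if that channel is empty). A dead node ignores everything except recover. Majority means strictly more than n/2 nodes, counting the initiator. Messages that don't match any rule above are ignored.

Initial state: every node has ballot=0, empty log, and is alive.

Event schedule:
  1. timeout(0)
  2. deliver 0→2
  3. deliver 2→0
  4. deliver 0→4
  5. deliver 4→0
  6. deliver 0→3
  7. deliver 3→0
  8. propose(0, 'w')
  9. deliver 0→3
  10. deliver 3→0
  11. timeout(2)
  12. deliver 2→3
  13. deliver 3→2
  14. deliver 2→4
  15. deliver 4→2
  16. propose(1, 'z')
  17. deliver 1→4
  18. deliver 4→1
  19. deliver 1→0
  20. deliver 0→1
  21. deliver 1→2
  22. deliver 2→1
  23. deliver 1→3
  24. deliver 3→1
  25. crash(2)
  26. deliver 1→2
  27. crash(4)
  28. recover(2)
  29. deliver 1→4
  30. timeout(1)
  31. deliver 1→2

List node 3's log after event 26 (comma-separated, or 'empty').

w

1. timeout(0):  <0:cand b5 ->
2. deliver 0→2:  <2:foll b5 ->
3. deliver 2→0:  nop
4. deliver 0→4:  <4:foll b5 ->
5. deliver 4→0:  <0:lead b5 ->
6. deliver 0→3:  <3:foll b5 ->
7. deliver 3→0:  nop
8. propose(0,'w'):  nop
9. deliver 0→3:  <3:foll b5 w>
10. deliver 3→0:  nop
11. timeout(2):  <2:cand b12 ->
12. deliver 2→3:  <3:foll b12 w>
13. deliver 3→2:  nop
14. deliver 2→4:  <4:foll b12 ->
15. deliver 4→2:  <2:lead b12 ->
16. propose(1,'z'):  nop
17. deliver 1→4:  nop
18. deliver 4→1:  nop
19. deliver 1→0:  nop
20. deliver 0→1:  <1:foll b5 ->
21. deliver 1→2:  nop
22. deliver 2→1:  <1:foll b12 ->
23. deliver 1→3:  nop
24. deliver 3→1:  nop
25. crash(2):  <2:✗lead b12 ->
26. deliver 1→2:  nop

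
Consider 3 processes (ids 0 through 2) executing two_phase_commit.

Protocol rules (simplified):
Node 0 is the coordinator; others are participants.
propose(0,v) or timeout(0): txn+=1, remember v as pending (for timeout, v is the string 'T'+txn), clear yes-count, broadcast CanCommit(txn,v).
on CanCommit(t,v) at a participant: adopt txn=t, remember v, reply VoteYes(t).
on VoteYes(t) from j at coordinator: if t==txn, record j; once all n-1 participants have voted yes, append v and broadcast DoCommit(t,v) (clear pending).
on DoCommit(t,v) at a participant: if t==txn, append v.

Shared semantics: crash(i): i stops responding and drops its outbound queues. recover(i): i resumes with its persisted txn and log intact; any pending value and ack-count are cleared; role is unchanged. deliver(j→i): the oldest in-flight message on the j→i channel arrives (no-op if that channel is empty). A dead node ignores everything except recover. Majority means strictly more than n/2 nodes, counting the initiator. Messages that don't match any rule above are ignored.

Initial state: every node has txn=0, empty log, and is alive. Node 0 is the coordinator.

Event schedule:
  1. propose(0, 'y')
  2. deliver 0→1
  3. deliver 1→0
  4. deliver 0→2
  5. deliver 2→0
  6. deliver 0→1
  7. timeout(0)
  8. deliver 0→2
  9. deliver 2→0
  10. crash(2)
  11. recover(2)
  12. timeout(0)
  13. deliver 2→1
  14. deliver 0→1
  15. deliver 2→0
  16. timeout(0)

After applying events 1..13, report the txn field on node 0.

1. propose(0,'y'):  <0:coor t1 ->
2. deliver 0→1:  <1:part t1 ->
3. deliver 1→0:  nop
4. deliver 0→2:  <2:part t1 ->
5. deliver 2→0:  <0:coor t1 y>
6. deliver 0→1:  <1:part t1 y>
7. timeout(0):  <0:coor t2 y>
8. deliver 0→2:  <2:part t1 y>
9. deliver 2→0:  nop
10. crash(2):  <2:✗part t1 y>
11. recover(2):  <2:part t1 y>
12. timeout(0):  <0:coor t3 y>
13. deliver 2→1:  nop

3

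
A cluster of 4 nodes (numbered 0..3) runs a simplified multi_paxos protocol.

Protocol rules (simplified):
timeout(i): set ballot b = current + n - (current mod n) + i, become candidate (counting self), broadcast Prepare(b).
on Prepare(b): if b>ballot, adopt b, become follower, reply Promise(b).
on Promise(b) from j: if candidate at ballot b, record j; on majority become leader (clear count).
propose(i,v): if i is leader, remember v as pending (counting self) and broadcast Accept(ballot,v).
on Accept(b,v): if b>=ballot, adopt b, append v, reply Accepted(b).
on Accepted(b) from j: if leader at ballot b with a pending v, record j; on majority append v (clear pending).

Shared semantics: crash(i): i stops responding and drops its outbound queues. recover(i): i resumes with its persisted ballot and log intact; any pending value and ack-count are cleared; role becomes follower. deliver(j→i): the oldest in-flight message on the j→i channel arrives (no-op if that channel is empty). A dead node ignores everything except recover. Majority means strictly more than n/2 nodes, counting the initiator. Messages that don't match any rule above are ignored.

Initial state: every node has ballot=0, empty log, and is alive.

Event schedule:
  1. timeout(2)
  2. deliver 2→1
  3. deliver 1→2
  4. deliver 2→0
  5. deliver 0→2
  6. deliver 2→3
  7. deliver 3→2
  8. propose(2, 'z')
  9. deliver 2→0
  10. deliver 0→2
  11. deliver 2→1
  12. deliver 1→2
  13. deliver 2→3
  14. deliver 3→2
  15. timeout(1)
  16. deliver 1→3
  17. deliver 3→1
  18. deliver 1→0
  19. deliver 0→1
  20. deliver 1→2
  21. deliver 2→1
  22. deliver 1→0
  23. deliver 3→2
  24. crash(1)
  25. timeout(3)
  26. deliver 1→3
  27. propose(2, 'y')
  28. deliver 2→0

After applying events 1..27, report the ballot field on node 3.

15

[1] timeout(2) → N2(cand b6 [-])
[2] deliver 2→1 → N1(foll b6 [-])
[3] deliver 1→2 → ∅
[4] deliver 2→0 → N0(foll b6 [-])
[5] deliver 0→2 → N2(lead b6 [-])
[6] deliver 2→3 → N3(foll b6 [-])
[7] deliver 3→2 → ∅
[8] propose(2,'z') → ∅
[9] deliver 2→0 → N0(foll b6 [z])
[10] deliver 0→2 → ∅
[11] deliver 2→1 → N1(foll b6 [z])
[12] deliver 1→2 → N2(lead b6 [z])
[13] deliver 2→3 → N3(foll b6 [z])
[14] deliver 3→2 → ∅
[15] timeout(1) → N1(cand b9 [z])
[16] deliver 1→3 → N3(foll b9 [z])
[17] deliver 3→1 → ∅
[18] deliver 1→0 → N0(foll b9 [z])
[19] deliver 0→1 → N1(lead b9 [z])
[20] deliver 1→2 → N2(foll b9 [z])
[21] deliver 2→1 → ∅
[22] deliver 1→0 → ∅
[23] deliver 3→2 → ∅
[24] crash(1) → N1(✗lead b9 [z])
[25] timeout(3) → N3(cand b15 [z])
[26] deliver 1→3 → ∅
[27] propose(2,'y') → ∅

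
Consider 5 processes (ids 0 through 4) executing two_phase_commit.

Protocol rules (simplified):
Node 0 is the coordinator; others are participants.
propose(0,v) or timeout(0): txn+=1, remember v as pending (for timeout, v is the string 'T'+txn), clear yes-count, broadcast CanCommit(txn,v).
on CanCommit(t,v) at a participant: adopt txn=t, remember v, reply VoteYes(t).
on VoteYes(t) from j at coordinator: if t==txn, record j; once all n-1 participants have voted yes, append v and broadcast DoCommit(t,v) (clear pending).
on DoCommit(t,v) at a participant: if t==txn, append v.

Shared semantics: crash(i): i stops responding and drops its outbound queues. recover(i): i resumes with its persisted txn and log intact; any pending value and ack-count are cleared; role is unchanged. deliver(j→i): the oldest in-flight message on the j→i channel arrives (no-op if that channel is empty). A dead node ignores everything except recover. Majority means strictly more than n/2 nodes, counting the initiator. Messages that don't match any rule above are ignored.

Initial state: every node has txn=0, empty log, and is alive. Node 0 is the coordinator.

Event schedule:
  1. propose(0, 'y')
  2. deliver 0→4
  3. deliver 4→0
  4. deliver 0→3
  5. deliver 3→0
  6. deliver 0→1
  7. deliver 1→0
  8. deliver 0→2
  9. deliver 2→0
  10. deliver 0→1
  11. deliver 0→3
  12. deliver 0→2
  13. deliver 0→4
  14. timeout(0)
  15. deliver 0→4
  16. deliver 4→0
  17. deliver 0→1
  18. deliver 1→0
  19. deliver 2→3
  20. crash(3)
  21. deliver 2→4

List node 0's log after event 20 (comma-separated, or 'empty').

[1] propose(0,'y') → N0(coor t1 [-])
[2] deliver 0→4 → N4(part t1 [-])
[3] deliver 4→0 → ∅
[4] deliver 0→3 → N3(part t1 [-])
[5] deliver 3→0 → ∅
[6] deliver 0→1 → N1(part t1 [-])
[7] deliver 1→0 → ∅
[8] deliver 0→2 → N2(part t1 [-])
[9] deliver 2→0 → N0(coor t1 [y])
[10] deliver 0→1 → N1(part t1 [y])
[11] deliver 0→3 → N3(part t1 [y])
[12] deliver 0→2 → N2(part t1 [y])
[13] deliver 0→4 → N4(part t1 [y])
[14] timeout(0) → N0(coor t2 [y])
[15] deliver 0→4 → N4(part t2 [y])
[16] deliver 4→0 → ∅
[17] deliver 0→1 → N1(part t2 [y])
[18] deliver 1→0 → ∅
[19] deliver 2→3 → ∅
[20] crash(3) → N3(✗part t1 [y])

y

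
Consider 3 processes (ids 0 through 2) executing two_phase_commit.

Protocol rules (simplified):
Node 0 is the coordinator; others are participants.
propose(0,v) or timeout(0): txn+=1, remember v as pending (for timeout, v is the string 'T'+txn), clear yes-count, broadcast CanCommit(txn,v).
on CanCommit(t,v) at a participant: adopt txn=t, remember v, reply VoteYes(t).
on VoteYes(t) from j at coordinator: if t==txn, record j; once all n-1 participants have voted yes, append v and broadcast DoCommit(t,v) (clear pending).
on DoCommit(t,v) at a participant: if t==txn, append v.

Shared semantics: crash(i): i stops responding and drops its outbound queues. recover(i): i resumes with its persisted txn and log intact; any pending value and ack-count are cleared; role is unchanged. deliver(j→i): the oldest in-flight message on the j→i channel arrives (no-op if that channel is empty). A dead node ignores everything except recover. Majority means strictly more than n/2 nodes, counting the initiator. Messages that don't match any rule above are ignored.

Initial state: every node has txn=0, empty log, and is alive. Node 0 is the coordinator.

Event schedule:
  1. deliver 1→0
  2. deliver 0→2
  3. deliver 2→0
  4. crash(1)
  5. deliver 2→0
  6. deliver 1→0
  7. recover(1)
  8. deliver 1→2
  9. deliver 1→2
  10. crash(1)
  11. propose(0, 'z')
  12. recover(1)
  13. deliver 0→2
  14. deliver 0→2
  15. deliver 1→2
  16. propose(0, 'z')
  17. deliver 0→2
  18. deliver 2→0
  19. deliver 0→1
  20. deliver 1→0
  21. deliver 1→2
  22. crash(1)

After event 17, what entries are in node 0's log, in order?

empty

step 1 deliver 1→0: —
step 2 deliver 0→2: —
step 3 deliver 2→0: —
step 4 crash(1): 1={✗part,t=0,log=-}
step 5 deliver 2→0: —
step 6 deliver 1→0: —
step 7 recover(1): 1={part,t=0,log=-}
step 8 deliver 1→2: —
step 9 deliver 1→2: —
step 10 crash(1): 1={✗part,t=0,log=-}
step 11 propose(0,'z'): 0={coor,t=1,log=-}
step 12 recover(1): 1={part,t=0,log=-}
step 13 deliver 0→2: 2={part,t=1,log=-}
step 14 deliver 0→2: —
step 15 deliver 1→2: —
step 16 propose(0,'z'): 0={coor,t=2,log=-}
step 17 deliver 0→2: 2={part,t=2,log=-}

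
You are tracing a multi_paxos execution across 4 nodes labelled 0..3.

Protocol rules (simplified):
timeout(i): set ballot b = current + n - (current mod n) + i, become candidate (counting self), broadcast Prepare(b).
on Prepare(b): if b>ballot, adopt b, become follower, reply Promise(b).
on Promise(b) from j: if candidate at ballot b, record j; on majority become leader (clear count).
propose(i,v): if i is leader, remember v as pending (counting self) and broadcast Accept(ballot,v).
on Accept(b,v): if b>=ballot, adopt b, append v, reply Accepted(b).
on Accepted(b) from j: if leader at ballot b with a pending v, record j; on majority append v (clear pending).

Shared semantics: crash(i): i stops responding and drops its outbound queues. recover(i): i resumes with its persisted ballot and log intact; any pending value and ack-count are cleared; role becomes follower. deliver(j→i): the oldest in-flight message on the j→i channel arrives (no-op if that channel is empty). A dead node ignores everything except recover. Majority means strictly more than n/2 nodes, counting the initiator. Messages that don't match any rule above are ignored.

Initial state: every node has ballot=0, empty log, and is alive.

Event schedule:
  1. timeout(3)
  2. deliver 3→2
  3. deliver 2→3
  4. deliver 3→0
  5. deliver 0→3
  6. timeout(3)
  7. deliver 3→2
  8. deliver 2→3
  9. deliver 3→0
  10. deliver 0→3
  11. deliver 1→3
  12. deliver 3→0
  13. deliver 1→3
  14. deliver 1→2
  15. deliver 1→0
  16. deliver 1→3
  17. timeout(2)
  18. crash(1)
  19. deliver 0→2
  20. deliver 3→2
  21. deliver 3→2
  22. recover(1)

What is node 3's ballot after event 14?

step 1 timeout(3): 3={cand,b=7,log=-}
step 2 deliver 3→2: 2={foll,b=7,log=-}
step 3 deliver 2→3: —
step 4 deliver 3→0: 0={foll,b=7,log=-}
step 5 deliver 0→3: 3={lead,b=7,log=-}
step 6 timeout(3): 3={cand,b=11,log=-}
step 7 deliver 3→2: 2={foll,b=11,log=-}
step 8 deliver 2→3: —
step 9 deliver 3→0: 0={foll,b=11,log=-}
step 10 deliver 0→3: 3={lead,b=11,log=-}
step 11 deliver 1→3: —
step 12 deliver 3→0: —
step 13 deliver 1→3: —
step 14 deliver 1→2: —

11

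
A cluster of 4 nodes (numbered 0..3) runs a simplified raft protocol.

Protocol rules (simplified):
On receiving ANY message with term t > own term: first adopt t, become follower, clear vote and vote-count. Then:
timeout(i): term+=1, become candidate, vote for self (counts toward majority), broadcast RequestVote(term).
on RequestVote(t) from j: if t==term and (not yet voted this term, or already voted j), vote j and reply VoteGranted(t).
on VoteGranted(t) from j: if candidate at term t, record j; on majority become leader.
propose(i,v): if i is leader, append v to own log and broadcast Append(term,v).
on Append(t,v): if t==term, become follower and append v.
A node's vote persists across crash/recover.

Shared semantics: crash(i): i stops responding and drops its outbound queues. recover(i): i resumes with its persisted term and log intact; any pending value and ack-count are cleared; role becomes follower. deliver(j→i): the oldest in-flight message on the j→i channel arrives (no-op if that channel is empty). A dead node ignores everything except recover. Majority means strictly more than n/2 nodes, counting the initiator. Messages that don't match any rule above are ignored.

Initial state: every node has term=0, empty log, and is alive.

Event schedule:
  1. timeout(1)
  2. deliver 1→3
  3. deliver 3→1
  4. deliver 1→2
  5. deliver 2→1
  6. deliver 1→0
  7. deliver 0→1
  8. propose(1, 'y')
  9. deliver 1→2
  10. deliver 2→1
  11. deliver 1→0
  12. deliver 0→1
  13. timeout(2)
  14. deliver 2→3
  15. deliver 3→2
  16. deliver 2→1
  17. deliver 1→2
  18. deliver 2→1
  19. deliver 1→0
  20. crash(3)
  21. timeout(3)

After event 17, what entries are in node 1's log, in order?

[1] timeout(1) → N1(cand t1 [-])
[2] deliver 1→3 → N3(foll t1 [-])
[3] deliver 3→1 → ∅
[4] deliver 1→2 → N2(foll t1 [-])
[5] deliver 2→1 → N1(lead t1 [-])
[6] deliver 1→0 → N0(foll t1 [-])
[7] deliver 0→1 → ∅
[8] propose(1,'y') → N1(lead t1 [y])
[9] deliver 1→2 → N2(foll t1 [y])
[10] deliver 2→1 → ∅
[11] deliver 1→0 → N0(foll t1 [y])
[12] deliver 0→1 → ∅
[13] timeout(2) → N2(cand t2 [y])
[14] deliver 2→3 → N3(foll t2 [-])
[15] deliver 3→2 → ∅
[16] deliver 2→1 → N1(foll t2 [y])
[17] deliver 1→2 → N2(lead t2 [y])

y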